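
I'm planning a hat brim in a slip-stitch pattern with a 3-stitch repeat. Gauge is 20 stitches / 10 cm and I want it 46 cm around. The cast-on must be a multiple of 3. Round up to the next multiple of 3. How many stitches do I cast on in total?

Cast on 93 stitches.

20 / 10 = 2 sts per cm.
46 × 2 = 92.00 sts.
Next multiple of 3: 93.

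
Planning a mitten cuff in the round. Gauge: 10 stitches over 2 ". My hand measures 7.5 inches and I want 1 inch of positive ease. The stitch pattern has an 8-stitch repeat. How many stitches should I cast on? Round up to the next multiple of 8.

Cast on 48 stitches.

Finished = 7.5 + 1 = 8.5 inches.
10 / 2 = 5 sts/in.
8.5 × 5 = 42.50 sts.
Next multiple of 8: 48.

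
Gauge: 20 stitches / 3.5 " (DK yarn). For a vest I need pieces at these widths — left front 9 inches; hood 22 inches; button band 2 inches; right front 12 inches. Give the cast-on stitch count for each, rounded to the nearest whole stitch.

left front 51; hood 126; button band 11; right front 69.

Rate = 20/3.5 = 5.714 sts per in.
left front: 9 × 5.714 = 51.43 → 51.
hood: 22 × 5.714 = 125.71 → 126.
button band: 2 × 5.714 = 11.43 → 11.
right front: 12 × 5.714 = 68.57 → 69.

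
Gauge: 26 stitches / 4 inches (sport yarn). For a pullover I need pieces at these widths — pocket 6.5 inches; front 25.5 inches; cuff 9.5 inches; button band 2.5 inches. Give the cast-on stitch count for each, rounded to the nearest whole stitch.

pocket 42; front 166; cuff 62; button band 16.

Rate = 26/4 = 6.5 sts per in.
pocket: 6.5 × 6.5 = 42.25 → 42.
front: 25.5 × 6.5 = 165.75 → 166.
cuff: 9.5 × 6.5 = 61.75 → 62.
button band: 2.5 × 6.5 = 16.25 → 16.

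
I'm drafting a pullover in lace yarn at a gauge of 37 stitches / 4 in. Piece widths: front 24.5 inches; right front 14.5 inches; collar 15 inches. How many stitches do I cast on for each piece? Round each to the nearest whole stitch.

Rate = 37/4 = 9.25 sts per in.
front: 24.5 × 9.25 = 226.62 → 227.
right front: 14.5 × 9.25 = 134.12 → 134.
collar: 15 × 9.25 = 138.75 → 139.

front 227; right front 134; collar 139.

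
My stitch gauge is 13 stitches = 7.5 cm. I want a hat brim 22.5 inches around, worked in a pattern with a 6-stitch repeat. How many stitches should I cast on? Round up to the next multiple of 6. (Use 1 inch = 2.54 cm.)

22.5 in = 22.5 × 2.54 = 57.15 cm.
13 / 7.5 = 1.733 sts/cm.
57.15 × 1.733 = 99.06 sts.
→ 102.

Cast on 102 stitches.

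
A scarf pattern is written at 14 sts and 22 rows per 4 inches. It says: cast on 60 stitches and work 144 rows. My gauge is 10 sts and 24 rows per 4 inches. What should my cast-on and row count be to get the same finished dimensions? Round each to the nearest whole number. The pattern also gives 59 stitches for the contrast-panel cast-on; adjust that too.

Stitches: 60 × 10/14 = 42.86 → 43.
Rows: 144 × 24/22 = 157.09 → 157.
contrast-panel cast-on: 59 × 10/14 = 42.14 → 42.

Cast on 43 stitches; work 157 rows; contrast-panel cast-on 42 stitches.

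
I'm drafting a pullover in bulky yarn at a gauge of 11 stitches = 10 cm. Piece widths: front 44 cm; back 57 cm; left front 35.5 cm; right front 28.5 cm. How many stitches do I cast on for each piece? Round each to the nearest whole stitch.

Rate = 11/10 = 1.1 sts per cm.
front: 44 × 1.1 = 48.40 → 48.
back: 57 × 1.1 = 62.70 → 63.
left front: 35.5 × 1.1 = 39.05 → 39.
right front: 28.5 × 1.1 = 31.35 → 31.

front 48; back 63; left front 39; right front 31.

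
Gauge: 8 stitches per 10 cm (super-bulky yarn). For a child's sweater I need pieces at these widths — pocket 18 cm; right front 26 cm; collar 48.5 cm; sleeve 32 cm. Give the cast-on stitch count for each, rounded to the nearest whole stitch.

Rate = 8/10 = 0.8 sts per cm.
pocket: 18 × 0.8 = 14.40 → 14.
right front: 26 × 0.8 = 20.80 → 21.
collar: 48.5 × 0.8 = 38.80 → 39.
sleeve: 32 × 0.8 = 25.60 → 26.

pocket 14; right front 21; collar 39; sleeve 26.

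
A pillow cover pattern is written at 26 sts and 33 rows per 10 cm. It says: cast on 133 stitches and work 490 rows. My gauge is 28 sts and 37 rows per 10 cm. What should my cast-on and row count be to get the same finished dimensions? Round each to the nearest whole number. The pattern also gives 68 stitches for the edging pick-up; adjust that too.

Cast on 143 stitches; work 549 rows; edging pick-up 73 stitches.

Stitches: 133 × 28/26 = 143.23 → 143.
Rows: 490 × 37/33 = 549.39 → 549.
edging pick-up: 68 × 28/26 = 73.23 → 73.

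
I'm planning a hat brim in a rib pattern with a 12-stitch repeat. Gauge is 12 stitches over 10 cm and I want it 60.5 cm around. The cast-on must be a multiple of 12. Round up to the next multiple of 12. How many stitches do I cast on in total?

12 / 10 = 1.2 sts per cm.
60.5 × 1.2 = 72.60 sts.
Next multiple of 12: 84.

Cast on 84 stitches.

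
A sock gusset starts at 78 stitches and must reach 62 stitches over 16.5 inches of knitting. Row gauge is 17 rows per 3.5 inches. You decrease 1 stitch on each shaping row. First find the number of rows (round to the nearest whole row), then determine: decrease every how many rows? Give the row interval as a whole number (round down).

Decrease every 5th row.

Rows = 16.5 × 4.857 = 80.1 → 80 rows.
Stitches to remove: 16 → 16 shaping rows (at 1 st each).
80 / 16 = 5.00 → every 5 rows.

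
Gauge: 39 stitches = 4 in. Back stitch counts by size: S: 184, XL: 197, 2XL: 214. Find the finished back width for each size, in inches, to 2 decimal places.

39/4 = 9.75 sts per in.
S: 184 / 9.75 = 18.872 → 18.87 in.
XL: 197 / 9.75 = 20.205 → 20.21 in.
2XL: 214 / 9.75 = 21.949 → 21.95 in.

S 18.87 inches; XL 20.21 inches; 2XL 21.95 inches.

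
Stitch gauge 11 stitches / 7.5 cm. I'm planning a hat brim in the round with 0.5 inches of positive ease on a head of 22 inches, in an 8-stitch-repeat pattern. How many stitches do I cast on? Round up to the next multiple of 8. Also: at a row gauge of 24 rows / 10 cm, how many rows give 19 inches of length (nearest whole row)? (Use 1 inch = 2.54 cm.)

Cast on 88 stitches; work 116 rows.

Finished = 22 + 0.5 = 22.5 inches.
22.5 inches × 2.54 = 57.15 cm.
11/7.5 = 1.467 sts per cm; 57.15 × 1.467 = 83.82 sts.
Next multiple of 8 → 88.
19 inches = 48.26 cm; × 2.4 = 115.82 → 116 rows.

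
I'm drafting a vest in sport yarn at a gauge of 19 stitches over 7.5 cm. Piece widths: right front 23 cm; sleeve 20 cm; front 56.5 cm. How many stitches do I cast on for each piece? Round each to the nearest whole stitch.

right front 58; sleeve 51; front 143.

Rate = 19/7.5 = 2.533 sts per cm.
right front: 23 × 2.533 = 58.27 → 58.
sleeve: 20 × 2.533 = 50.67 → 51.
front: 56.5 × 2.533 = 143.13 → 143.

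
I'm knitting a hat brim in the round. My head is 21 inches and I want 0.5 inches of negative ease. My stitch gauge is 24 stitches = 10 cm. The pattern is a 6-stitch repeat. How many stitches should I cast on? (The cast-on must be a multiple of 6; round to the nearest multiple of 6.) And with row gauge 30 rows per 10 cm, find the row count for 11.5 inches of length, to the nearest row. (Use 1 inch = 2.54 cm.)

Cast on 126 stitches; work 88 rows.

Finished = 21 − 0.5 = 20.5 inches.
20.5 inches × 2.54 = 52.07 cm.
24/10 = 2.4 sts per cm; 52.07 × 2.4 = 124.97 sts.
Nearest multiple of 6 → 126.
11.5 inches = 29.21 cm; × 3 = 87.63 → 88 rows.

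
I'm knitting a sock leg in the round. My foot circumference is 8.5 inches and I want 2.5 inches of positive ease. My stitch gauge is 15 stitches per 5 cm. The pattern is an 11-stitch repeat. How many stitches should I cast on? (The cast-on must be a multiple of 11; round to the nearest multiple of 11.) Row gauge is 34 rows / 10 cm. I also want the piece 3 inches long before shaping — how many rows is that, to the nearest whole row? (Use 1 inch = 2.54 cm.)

Finished = 8.5 + 2.5 = 11 inches.
11 inches × 2.54 = 27.94 cm.
15/5 = 3 sts per cm; 27.94 × 3 = 83.82 sts.
Nearest multiple of 11 → 88.
3 inches = 7.62 cm; × 3.4 = 25.91 → 26 rows.

Cast on 88 stitches; work 26 rows.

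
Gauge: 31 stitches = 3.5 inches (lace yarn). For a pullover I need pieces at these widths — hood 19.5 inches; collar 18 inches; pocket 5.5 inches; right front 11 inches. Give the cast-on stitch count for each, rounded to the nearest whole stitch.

Rate = 31/3.5 = 8.857 sts per in.
hood: 19.5 × 8.857 = 172.71 → 173.
collar: 18 × 8.857 = 159.43 → 159.
pocket: 5.5 × 8.857 = 48.71 → 49.
right front: 11 × 8.857 = 97.43 → 97.

hood 173; collar 159; pocket 49; right front 97.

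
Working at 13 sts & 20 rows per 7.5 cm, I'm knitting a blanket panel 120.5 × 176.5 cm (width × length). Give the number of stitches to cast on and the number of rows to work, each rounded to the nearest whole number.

Stitch gauge = 13/7.5 = 1.733 sts/cm; 120.5 × 1.733 = 208.87 → 209 sts.
Row gauge = 20/7.5 = 2.667 rows/cm; 176.5 × 2.667 = 470.67 → 471 rows.

Cast on 209 stitches and work 471 rows.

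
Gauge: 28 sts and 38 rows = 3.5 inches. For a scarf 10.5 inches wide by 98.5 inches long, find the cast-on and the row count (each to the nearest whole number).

Stitch gauge = 28/3.5 = 8 sts/in; 10.5 × 8 = 84.00 → 84 sts.
Row gauge = 38/3.5 = 10.857 rows/in; 98.5 × 10.857 = 1069.43 → 1069 rows.

Cast on 84 stitches and work 1069 rows.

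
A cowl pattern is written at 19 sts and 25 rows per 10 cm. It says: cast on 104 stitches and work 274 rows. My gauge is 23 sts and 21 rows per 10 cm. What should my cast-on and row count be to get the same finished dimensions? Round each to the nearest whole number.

Stitches: 104 × 23/19 = 125.89 → 126.
Rows: 274 × 21/25 = 230.16 → 230.

Cast on 126 stitches; work 230 rows.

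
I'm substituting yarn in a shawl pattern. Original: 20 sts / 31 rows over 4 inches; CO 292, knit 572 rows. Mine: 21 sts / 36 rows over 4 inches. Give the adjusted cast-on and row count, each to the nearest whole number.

Cast on 307 stitches; work 664 rows.

Stitches: 292 × 21/20 = 306.60 → 307.
Rows: 572 × 36/31 = 664.26 → 664.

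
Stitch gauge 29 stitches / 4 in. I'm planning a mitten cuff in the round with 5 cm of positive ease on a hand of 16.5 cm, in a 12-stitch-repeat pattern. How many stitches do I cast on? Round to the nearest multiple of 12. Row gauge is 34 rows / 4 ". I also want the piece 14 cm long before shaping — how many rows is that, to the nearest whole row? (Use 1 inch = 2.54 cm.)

Finished = 16.5 + 5 = 21.5 cm.
21.5 cm × 1/2.54 = 8.46 inches.
29/4 = 7.25 sts per in; 8.46 × 7.25 = 61.37 sts.
Nearest multiple of 12 → 60.
14 cm = 5.51 inches; × 8.5 = 46.85 → 47 rows.

Cast on 60 stitches; work 47 rows.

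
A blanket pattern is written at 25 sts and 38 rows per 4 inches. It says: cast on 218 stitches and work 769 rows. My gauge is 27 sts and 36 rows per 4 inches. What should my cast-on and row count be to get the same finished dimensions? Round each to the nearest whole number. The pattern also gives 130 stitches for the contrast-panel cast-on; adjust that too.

Stitches: 218 × 27/25 = 235.44 → 235.
Rows: 769 × 36/38 = 728.53 → 729.
contrast-panel cast-on: 130 × 27/25 = 140.40 → 140.

Cast on 235 stitches; work 729 rows; contrast-panel cast-on 140 stitches.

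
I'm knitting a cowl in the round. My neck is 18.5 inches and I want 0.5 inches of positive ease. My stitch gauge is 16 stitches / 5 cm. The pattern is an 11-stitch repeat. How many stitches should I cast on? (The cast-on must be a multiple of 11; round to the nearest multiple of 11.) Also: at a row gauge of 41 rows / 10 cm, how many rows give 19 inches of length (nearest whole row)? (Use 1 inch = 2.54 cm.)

Cast on 154 stitches; work 198 rows.

Finished = 18.5 + 0.5 = 19 inches.
19 inches × 2.54 = 48.26 cm.
16/5 = 3.2 sts per cm; 48.26 × 3.2 = 154.43 sts.
Nearest multiple of 11 → 154.
19 inches = 48.26 cm; × 4.1 = 197.87 → 198 rows.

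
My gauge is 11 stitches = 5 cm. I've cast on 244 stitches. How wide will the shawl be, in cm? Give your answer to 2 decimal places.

110.91 cm.

11 stitches / 5 cm = 2.2 stitches per cm.
244 / 2.2 = 110.909 cm.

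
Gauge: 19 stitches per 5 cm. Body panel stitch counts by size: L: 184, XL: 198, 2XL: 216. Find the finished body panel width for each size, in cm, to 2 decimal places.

19/5 = 3.8 sts per cm.
L: 184 / 3.8 = 48.421 → 48.42 cm.
XL: 198 / 3.8 = 52.105 → 52.11 cm.
2XL: 216 / 3.8 = 56.842 → 56.84 cm.

L 48.42 cm; XL 52.11 cm; 2XL 56.84 cm.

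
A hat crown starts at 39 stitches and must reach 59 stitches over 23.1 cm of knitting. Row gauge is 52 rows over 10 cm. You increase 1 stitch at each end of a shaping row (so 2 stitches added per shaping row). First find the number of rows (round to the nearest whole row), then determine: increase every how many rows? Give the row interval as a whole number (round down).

Increase every 12th row.

Rows = 23.1 × 5.2 = 120.1 → 120 rows.
Stitches to add: 20 → 10 shaping rows (at 2 st each).
120 / 10 = 12.00 → every 12 rows.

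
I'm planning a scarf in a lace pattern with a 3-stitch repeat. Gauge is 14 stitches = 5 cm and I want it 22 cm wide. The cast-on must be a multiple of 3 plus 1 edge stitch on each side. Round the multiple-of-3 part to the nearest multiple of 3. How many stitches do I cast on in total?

62 stitches.

14 / 5 = 2.8 sts per cm.
22 × 2.8 = 61.60 sts.
Less 2 edge sts → 59.60 for the repeat.
Nearest multiple of 3: 60.
Add back 2 edge sts → 62.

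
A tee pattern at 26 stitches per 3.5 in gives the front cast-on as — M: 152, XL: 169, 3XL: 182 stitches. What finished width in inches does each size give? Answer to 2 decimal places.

M 20.46 inches; XL 22.75 inches; 3XL 24.50 inches.

26/3.5 = 7.429 sts per in.
M: 152 / 7.429 = 20.462 → 20.46 in.
XL: 169 / 7.429 = 22.750 → 22.75 in.
3XL: 182 / 7.429 = 24.500 → 24.50 in.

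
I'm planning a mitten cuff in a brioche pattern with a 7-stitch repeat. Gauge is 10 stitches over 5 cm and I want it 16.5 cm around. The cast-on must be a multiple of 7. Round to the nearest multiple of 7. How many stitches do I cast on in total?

35 stitches.

10 / 5 = 2 sts per cm.
16.5 × 2 = 33.00 sts.
Nearest multiple of 7: 35.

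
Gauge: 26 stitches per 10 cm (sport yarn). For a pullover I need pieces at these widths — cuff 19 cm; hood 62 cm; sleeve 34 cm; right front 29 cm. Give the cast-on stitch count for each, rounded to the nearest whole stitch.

cuff 49; hood 161; sleeve 88; right front 75.

Rate = 26/10 = 2.6 sts per cm.
cuff: 19 × 2.6 = 49.40 → 49.
hood: 62 × 2.6 = 161.20 → 161.
sleeve: 34 × 2.6 = 88.40 → 88.
right front: 29 × 2.6 = 75.40 → 75.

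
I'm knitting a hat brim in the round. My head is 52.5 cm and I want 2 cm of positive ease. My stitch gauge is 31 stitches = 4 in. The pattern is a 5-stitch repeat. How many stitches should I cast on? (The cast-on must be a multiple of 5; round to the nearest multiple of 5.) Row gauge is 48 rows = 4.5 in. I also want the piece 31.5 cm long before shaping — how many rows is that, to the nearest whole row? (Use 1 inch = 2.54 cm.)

Cast on 165 stitches; work 132 rows.

Finished = 52.5 + 2 = 54.5 cm.
54.5 cm × 1/2.54 = 21.46 inches.
31/4 = 7.75 sts per in; 21.46 × 7.75 = 166.29 sts.
Nearest multiple of 5 → 165.
31.5 cm = 12.40 inches; × 10.667 = 132.28 → 132 rows.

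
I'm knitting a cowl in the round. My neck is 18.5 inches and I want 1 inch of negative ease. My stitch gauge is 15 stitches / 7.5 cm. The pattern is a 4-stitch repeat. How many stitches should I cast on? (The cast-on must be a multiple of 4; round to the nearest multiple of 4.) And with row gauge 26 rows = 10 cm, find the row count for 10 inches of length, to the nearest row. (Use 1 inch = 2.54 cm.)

Finished = 18.5 − 1 = 17.5 inches.
17.5 inches × 2.54 = 44.45 cm.
15/7.5 = 2 sts per cm; 44.45 × 2 = 88.90 sts.
Nearest multiple of 4 → 88.
10 inches = 25.40 cm; × 2.6 = 66.04 → 66 rows.

Cast on 88 stitches; work 66 rows.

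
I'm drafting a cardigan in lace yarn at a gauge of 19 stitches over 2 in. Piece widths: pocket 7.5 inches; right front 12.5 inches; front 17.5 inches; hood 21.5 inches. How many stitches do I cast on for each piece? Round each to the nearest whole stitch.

Rate = 19/2 = 9.5 sts per in.
pocket: 7.5 × 9.5 = 71.25 → 71.
right front: 12.5 × 9.5 = 118.75 → 119.
front: 17.5 × 9.5 = 166.25 → 166.
hood: 21.5 × 9.5 = 204.25 → 204.

pocket 71; right front 119; front 166; hood 204.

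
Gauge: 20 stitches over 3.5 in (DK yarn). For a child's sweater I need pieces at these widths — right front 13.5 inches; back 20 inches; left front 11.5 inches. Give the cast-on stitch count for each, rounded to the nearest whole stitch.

right front 77; back 114; left front 66.

Rate = 20/3.5 = 5.714 sts per in.
right front: 13.5 × 5.714 = 77.14 → 77.
back: 20 × 5.714 = 114.29 → 114.
left front: 11.5 × 5.714 = 65.71 → 66.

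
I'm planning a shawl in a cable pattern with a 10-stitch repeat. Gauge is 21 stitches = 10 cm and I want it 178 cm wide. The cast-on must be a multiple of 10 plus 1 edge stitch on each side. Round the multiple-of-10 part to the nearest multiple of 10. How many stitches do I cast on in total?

372 stitches.

21 / 10 = 2.1 sts per cm.
178 × 2.1 = 373.80 sts.
Less 2 edge sts → 371.80 for the repeat.
Nearest multiple of 10: 370.
Add back 2 edge sts → 372.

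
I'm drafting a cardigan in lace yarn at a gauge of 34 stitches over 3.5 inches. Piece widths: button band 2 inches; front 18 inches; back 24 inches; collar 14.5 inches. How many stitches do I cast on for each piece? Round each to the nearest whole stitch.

button band 19; front 175; back 233; collar 141.

Rate = 34/3.5 = 9.714 sts per in.
button band: 2 × 9.714 = 19.43 → 19.
front: 18 × 9.714 = 174.86 → 175.
back: 24 × 9.714 = 233.14 → 233.
collar: 14.5 × 9.714 = 140.86 → 141.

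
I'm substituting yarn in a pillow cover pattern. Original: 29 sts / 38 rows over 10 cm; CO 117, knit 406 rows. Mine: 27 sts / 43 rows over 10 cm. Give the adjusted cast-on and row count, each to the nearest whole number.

Cast on 109 stitches; work 459 rows.

Stitches: 117 × 27/29 = 108.93 → 109.
Rows: 406 × 43/38 = 459.42 → 459.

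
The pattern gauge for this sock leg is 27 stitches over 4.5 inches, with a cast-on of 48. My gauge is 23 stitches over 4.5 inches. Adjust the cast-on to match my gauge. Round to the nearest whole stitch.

Scale factor = 23 / 27 = 0.852.
48 × 23 / 27 = 40.89 sts.
→ 41 sts.

CO 41 sts.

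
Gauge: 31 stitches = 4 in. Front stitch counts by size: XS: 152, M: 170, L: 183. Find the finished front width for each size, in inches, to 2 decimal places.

31/4 = 7.75 sts per in.
XS: 152 / 7.75 = 19.613 → 19.61 in.
M: 170 / 7.75 = 21.935 → 21.94 in.
L: 183 / 7.75 = 23.613 → 23.61 in.

XS 19.61 inches; M 21.94 inches; L 23.61 inches.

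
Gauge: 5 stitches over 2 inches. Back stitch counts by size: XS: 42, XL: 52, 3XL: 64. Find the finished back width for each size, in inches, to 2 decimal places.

5/2 = 2.5 sts per in.
XS: 42 / 2.5 = 16.800 → 16.80 in.
XL: 52 / 2.5 = 20.800 → 20.80 in.
3XL: 64 / 2.5 = 25.600 → 25.60 in.

XS 16.80 inches; XL 20.80 inches; 3XL 25.60 inches.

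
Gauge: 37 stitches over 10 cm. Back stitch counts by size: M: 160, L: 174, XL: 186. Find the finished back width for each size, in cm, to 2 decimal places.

37/10 = 3.7 sts per cm.
M: 160 / 3.7 = 43.243 → 43.24 cm.
L: 174 / 3.7 = 47.027 → 47.03 cm.
XL: 186 / 3.7 = 50.270 → 50.27 cm.

M 43.24 cm; L 47.03 cm; XL 50.27 cm.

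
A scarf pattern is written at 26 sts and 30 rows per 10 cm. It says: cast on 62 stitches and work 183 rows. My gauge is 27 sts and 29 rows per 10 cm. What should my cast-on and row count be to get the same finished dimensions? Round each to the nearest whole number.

Stitches: 62 × 27/26 = 64.38 → 64.
Rows: 183 × 29/30 = 176.90 → 177.

Cast on 64 stitches; work 177 rows.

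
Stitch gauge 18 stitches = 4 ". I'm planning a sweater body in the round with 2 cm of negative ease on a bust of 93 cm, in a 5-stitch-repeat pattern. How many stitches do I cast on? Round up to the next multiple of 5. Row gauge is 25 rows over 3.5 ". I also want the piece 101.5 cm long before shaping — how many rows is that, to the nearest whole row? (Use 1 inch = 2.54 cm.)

Finished = 93 − 2 = 91 cm.
91 cm × 1/2.54 = 35.83 inches.
18/4 = 4.5 sts per in; 35.83 × 4.5 = 161.22 sts.
Next multiple of 5 → 165.
101.5 cm = 39.96 inches; × 7.143 = 285.43 → 285 rows.

Cast on 165 stitches; work 285 rows.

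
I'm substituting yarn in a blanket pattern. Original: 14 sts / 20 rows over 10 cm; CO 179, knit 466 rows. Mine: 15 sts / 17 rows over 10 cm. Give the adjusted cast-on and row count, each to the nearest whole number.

Stitches: 179 × 15/14 = 191.79 → 192.
Rows: 466 × 17/20 = 396.10 → 396.

Cast on 192 stitches; work 396 rows.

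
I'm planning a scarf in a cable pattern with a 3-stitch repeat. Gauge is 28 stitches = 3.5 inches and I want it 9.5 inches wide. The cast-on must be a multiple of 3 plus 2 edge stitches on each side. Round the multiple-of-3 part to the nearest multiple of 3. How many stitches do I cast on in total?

28 / 3.5 = 8 sts per inch.
9.5 × 8 = 76.00 sts.
Less 4 edge sts → 72.00 for the repeat.
Nearest multiple of 3: 72.
Add back 4 edge sts → 76.

76 stitches.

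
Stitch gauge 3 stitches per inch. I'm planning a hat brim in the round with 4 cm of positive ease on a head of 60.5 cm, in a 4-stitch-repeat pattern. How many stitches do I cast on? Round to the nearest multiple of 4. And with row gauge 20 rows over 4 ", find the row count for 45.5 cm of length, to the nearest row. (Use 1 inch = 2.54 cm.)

Finished = 60.5 + 4 = 64.5 cm.
64.5 cm × 1/2.54 = 25.39 inches.
3/1 = 3 sts per in; 25.39 × 3 = 76.18 sts.
Nearest multiple of 4 → 76.
45.5 cm = 17.91 inches; × 5 = 89.57 → 90 rows.

Cast on 76 stitches; work 90 rows.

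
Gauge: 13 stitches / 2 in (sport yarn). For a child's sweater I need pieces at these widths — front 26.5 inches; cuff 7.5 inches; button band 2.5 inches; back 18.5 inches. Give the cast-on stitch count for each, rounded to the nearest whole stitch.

front 172; cuff 49; button band 16; back 120.

Rate = 13/2 = 6.5 sts per in.
front: 26.5 × 6.5 = 172.25 → 172.
cuff: 7.5 × 6.5 = 48.75 → 49.
button band: 2.5 × 6.5 = 16.25 → 16.
back: 18.5 × 6.5 = 120.25 → 120.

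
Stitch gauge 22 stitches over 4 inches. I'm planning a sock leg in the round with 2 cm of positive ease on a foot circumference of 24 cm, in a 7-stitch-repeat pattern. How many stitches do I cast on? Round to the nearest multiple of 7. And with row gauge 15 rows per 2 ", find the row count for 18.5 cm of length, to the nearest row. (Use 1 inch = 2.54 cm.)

Cast on 56 stitches; work 55 rows.

Finished = 24 + 2 = 26 cm.
26 cm × 1/2.54 = 10.24 inches.
22/4 = 5.5 sts per in; 10.24 × 5.5 = 56.30 sts.
Nearest multiple of 7 → 56.
18.5 cm = 7.28 inches; × 7.5 = 54.63 → 55 rows.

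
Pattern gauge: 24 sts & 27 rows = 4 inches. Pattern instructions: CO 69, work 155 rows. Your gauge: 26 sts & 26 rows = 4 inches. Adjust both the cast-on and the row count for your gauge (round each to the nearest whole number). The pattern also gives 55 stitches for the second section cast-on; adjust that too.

Stitches: 69 × 26/24 = 74.75 → 75.
Rows: 155 × 26/27 = 149.26 → 149.
second section cast-on: 55 × 26/24 = 59.58 → 60.

Cast on 75 stitches; work 149 rows; second section cast-on 60 stitches.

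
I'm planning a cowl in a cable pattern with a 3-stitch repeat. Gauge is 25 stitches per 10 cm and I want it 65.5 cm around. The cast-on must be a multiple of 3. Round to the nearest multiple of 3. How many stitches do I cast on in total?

25 / 10 = 2.5 sts per cm.
65.5 × 2.5 = 163.75 sts.
Nearest multiple of 3: 165.

CO 165 sts.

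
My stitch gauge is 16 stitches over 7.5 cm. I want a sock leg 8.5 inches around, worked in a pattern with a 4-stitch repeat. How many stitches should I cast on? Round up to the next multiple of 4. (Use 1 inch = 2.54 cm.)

8.5 in = 8.5 × 2.54 = 21.59 cm.
16 / 7.5 = 2.133 sts/cm.
21.59 × 2.133 = 46.06 sts.
→ 48.

CO 48 sts.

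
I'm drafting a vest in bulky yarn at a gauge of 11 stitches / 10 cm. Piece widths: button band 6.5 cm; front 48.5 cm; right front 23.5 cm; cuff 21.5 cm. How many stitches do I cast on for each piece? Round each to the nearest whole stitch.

Rate = 11/10 = 1.1 sts per cm.
button band: 6.5 × 1.1 = 7.15 → 7.
front: 48.5 × 1.1 = 53.35 → 53.
right front: 23.5 × 1.1 = 25.85 → 26.
cuff: 21.5 × 1.1 = 23.65 → 24.

button band 7; front 53; right front 26; cuff 24.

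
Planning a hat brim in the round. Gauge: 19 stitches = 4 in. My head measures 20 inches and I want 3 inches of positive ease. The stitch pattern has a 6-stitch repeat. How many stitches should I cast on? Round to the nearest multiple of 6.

Finished = 20 + 3 = 23 inches.
19 / 4 = 4.75 sts/in.
23 × 4.75 = 109.25 sts.
Nearest multiple of 6: 108.

Cast on 108 stitches.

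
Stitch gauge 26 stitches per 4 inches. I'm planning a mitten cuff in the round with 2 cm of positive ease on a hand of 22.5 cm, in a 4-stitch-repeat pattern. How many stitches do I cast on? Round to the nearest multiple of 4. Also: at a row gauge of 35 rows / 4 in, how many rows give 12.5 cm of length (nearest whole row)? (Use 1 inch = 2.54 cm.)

Cast on 64 stitches; work 43 rows.

Finished = 22.5 + 2 = 24.5 cm.
24.5 cm × 1/2.54 = 9.65 inches.
26/4 = 6.5 sts per in; 9.65 × 6.5 = 62.70 sts.
Nearest multiple of 4 → 64.
12.5 cm = 4.92 inches; × 8.75 = 43.06 → 43 rows.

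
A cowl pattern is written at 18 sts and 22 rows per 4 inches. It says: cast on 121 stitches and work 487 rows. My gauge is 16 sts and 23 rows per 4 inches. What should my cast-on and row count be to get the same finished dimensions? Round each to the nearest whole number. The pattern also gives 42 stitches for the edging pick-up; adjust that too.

Cast on 108 stitches; work 509 rows; edging pick-up 37 stitches.

Stitches: 121 × 16/18 = 107.56 → 108.
Rows: 487 × 23/22 = 509.14 → 509.
edging pick-up: 42 × 16/18 = 37.33 → 37.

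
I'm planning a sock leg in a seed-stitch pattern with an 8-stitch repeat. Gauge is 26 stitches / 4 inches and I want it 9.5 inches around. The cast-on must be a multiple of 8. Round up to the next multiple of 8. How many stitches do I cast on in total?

Cast on 64 stitches.

26 / 4 = 6.5 sts per inch.
9.5 × 6.5 = 61.75 sts.
Next multiple of 8: 64.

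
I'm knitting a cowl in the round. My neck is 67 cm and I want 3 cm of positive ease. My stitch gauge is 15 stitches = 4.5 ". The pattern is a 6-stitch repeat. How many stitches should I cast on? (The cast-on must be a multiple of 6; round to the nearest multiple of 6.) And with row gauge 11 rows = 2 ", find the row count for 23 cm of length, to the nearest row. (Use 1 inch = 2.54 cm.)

Finished = 67 + 3 = 70 cm.
70 cm × 1/2.54 = 27.56 inches.
15/4.5 = 3.333 sts per in; 27.56 × 3.333 = 91.86 sts.
Nearest multiple of 6 → 90.
23 cm = 9.06 inches; × 5.5 = 49.80 → 50 rows.

Cast on 90 stitches; work 50 rows.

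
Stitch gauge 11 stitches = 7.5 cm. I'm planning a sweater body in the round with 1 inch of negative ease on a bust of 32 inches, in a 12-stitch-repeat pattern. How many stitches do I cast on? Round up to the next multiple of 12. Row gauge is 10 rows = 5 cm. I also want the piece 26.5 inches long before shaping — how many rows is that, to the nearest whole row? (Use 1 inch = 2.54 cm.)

Cast on 120 stitches; work 135 rows.

Finished = 32 − 1 = 31 inches.
31 inches × 2.54 = 78.74 cm.
11/7.5 = 1.467 sts per cm; 78.74 × 1.467 = 115.49 sts.
Next multiple of 12 → 120.
26.5 inches = 67.31 cm; × 2 = 134.62 → 135 rows.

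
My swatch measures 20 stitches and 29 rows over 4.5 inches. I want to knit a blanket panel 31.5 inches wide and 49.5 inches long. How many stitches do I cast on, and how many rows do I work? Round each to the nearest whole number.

Cast on 140 stitches and work 319 rows.

Stitch gauge = 20/4.5 = 4.444 sts/in; 31.5 × 4.444 = 140.00 → 140 sts.
Row gauge = 29/4.5 = 6.444 rows/in; 49.5 × 6.444 = 319.00 → 319 rows.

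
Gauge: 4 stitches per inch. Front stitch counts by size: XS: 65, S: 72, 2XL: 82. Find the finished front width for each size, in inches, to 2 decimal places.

4/1 = 4 sts per in.
XS: 65 / 4 = 16.250 → 16.25 in.
S: 72 / 4 = 18.000 → 18.00 in.
2XL: 82 / 4 = 20.500 → 20.50 in.

XS 16.25 inches; S 18.00 inches; 2XL 20.50 inches.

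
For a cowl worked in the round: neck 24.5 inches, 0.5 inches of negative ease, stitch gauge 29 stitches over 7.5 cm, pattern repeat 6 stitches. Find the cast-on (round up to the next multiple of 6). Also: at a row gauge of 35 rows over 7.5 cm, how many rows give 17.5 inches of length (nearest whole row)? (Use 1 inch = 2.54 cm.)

Cast on 240 stitches; work 207 rows.

Finished = 24.5 − 0.5 = 24 inches.
24 inches × 2.54 = 60.96 cm.
29/7.5 = 3.867 sts per cm; 60.96 × 3.867 = 235.71 sts.
Next multiple of 6 → 240.
17.5 inches = 44.45 cm; × 4.667 = 207.43 → 207 rows.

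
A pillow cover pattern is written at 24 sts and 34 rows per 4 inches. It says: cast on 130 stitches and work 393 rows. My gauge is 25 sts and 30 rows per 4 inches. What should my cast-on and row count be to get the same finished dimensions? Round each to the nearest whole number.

Cast on 135 stitches; work 347 rows.

Stitches: 130 × 25/24 = 135.42 → 135.
Rows: 393 × 30/34 = 346.76 → 347.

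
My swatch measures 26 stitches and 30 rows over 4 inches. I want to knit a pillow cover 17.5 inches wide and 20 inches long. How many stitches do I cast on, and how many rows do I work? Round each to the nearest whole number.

Cast on 114 stitches and work 150 rows.

Stitch gauge = 26/4 = 6.5 sts/in; 17.5 × 6.5 = 113.75 → 114 sts.
Row gauge = 30/4 = 7.5 rows/in; 20 × 7.5 = 150.00 → 150 rows.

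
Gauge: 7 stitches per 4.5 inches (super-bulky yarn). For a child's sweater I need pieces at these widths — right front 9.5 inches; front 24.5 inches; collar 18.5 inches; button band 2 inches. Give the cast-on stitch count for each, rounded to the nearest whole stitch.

Rate = 7/4.5 = 1.556 sts per in.
right front: 9.5 × 1.556 = 14.78 → 15.
front: 24.5 × 1.556 = 38.11 → 38.
collar: 18.5 × 1.556 = 28.78 → 29.
button band: 2 × 1.556 = 3.11 → 3.

right front 15; front 38; collar 29; button band 3.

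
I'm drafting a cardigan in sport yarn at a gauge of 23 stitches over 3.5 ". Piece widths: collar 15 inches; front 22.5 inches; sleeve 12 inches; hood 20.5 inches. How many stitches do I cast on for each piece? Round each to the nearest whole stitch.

Rate = 23/3.5 = 6.571 sts per in.
collar: 15 × 6.571 = 98.57 → 99.
front: 22.5 × 6.571 = 147.86 → 148.
sleeve: 12 × 6.571 = 78.86 → 79.
hood: 20.5 × 6.571 = 134.71 → 135.

collar 99; front 148; sleeve 79; hood 135.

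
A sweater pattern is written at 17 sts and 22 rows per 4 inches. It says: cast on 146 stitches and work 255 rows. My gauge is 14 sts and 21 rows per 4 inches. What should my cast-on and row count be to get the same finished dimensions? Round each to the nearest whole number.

Stitches: 146 × 14/17 = 120.24 → 120.
Rows: 255 × 21/22 = 243.41 → 243.

Cast on 120 stitches; work 243 rows.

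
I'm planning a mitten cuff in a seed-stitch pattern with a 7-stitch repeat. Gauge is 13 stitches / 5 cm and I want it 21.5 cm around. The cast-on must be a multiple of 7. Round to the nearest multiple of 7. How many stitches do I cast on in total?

Cast on 56 stitches.

13 / 5 = 2.6 sts per cm.
21.5 × 2.6 = 55.90 sts.
Nearest multiple of 7: 56.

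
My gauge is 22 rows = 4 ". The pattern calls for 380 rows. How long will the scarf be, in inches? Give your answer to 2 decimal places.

22 rows / 4 inch = 5.5 rows per inch.
380 / 5.5 = 69.091 inches.

69.09 inches.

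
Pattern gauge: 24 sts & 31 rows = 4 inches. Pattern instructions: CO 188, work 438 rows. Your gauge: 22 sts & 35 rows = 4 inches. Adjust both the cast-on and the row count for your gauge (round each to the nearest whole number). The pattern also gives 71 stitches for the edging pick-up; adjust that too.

Stitches: 188 × 22/24 = 172.33 → 172.
Rows: 438 × 35/31 = 494.52 → 495.
edging pick-up: 71 × 22/24 = 65.08 → 65.

Cast on 172 stitches; work 495 rows; edging pick-up 65 stitches.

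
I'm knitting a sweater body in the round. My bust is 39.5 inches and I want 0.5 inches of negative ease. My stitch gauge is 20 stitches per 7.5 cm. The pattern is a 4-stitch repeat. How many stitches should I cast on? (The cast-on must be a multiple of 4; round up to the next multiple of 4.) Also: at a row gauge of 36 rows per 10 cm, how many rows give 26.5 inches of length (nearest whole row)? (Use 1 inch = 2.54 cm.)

Finished = 39.5 − 0.5 = 39 inches.
39 inches × 2.54 = 99.06 cm.
20/7.5 = 2.667 sts per cm; 99.06 × 2.667 = 264.16 sts.
Next multiple of 4 → 268.
26.5 inches = 67.31 cm; × 3.6 = 242.32 → 242 rows.

Cast on 268 stitches; work 242 rows.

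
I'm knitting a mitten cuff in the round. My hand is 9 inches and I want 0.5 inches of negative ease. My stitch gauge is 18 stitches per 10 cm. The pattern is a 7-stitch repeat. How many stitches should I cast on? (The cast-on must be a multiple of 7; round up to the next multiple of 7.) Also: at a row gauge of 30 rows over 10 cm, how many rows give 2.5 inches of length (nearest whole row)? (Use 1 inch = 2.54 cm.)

Cast on 42 stitches; work 19 rows.

Finished = 9 − 0.5 = 8.5 inches.
8.5 inches × 2.54 = 21.59 cm.
18/10 = 1.8 sts per cm; 21.59 × 1.8 = 38.86 sts.
Next multiple of 7 → 42.
2.5 inches = 6.35 cm; × 3 = 19.05 → 19 rows.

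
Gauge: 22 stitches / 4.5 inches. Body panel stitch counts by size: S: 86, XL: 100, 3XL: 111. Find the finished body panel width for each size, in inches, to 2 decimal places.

22/4.5 = 4.889 sts per in.
S: 86 / 4.889 = 17.591 → 17.59 in.
XL: 100 / 4.889 = 20.455 → 20.45 in.
3XL: 111 / 4.889 = 22.705 → 22.70 in.

S 17.59 inches; XL 20.45 inches; 3XL 22.70 inches.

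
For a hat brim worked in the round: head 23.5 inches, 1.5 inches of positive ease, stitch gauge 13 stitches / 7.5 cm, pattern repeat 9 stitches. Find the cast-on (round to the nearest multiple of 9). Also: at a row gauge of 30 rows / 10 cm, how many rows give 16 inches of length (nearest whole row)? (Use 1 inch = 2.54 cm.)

Finished = 23.5 + 1.5 = 25 inches.
25 inches × 2.54 = 63.50 cm.
13/7.5 = 1.733 sts per cm; 63.50 × 1.733 = 110.07 sts.
Nearest multiple of 9 → 108.
16 inches = 40.64 cm; × 3 = 121.92 → 122 rows.

Cast on 108 stitches; work 122 rows.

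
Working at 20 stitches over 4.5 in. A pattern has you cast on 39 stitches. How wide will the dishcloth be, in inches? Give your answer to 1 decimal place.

20 stitches / 4.5 inch = 4.444 stitches per inch.
39 / 4.444 = 8.78 inches.

8.8 inches.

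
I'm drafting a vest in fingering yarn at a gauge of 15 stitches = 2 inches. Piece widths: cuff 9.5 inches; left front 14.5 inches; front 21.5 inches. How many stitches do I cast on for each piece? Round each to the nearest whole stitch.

cuff 71; left front 109; front 161.

Rate = 15/2 = 7.5 sts per in.
cuff: 9.5 × 7.5 = 71.25 → 71.
left front: 14.5 × 7.5 = 108.75 → 109.
front: 21.5 × 7.5 = 161.25 → 161.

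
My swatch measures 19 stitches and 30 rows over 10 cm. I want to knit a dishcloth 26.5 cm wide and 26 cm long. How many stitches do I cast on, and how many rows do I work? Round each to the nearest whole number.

Stitch gauge = 19/10 = 1.9 sts/cm; 26.5 × 1.9 = 50.35 → 50 sts.
Row gauge = 30/10 = 3 rows/cm; 26 × 3 = 78.00 → 78 rows.

Cast on 50 stitches and work 78 rows.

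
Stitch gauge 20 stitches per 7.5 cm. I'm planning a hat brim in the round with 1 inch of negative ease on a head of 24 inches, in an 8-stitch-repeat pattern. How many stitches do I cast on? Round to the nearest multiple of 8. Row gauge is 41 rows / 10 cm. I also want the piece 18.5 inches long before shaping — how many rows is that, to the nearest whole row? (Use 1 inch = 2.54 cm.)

Finished = 24 − 1 = 23 inches.
23 inches × 2.54 = 58.42 cm.
20/7.5 = 2.667 sts per cm; 58.42 × 2.667 = 155.79 sts.
Nearest multiple of 8 → 152.
18.5 inches = 46.99 cm; × 4.1 = 192.66 → 193 rows.

Cast on 152 stitches; work 193 rows.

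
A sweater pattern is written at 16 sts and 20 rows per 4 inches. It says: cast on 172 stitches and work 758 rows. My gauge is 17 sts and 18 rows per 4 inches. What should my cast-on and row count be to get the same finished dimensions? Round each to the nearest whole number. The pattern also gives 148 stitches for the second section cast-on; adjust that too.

Cast on 183 stitches; work 682 rows; second section cast-on 157 stitches.

Stitches: 172 × 17/16 = 182.75 → 183.
Rows: 758 × 18/20 = 682.20 → 682.
second section cast-on: 148 × 17/16 = 157.25 → 157.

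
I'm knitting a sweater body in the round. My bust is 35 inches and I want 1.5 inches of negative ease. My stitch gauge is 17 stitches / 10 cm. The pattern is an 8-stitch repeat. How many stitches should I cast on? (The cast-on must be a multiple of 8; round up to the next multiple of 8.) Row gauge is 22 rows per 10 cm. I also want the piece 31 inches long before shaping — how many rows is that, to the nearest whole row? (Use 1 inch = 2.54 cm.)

Cast on 152 stitches; work 173 rows.

Finished = 35 − 1.5 = 33.5 inches.
33.5 inches × 2.54 = 85.09 cm.
17/10 = 1.7 sts per cm; 85.09 × 1.7 = 144.65 sts.
Next multiple of 8 → 152.
31 inches = 78.74 cm; × 2.2 = 173.23 → 173 rows.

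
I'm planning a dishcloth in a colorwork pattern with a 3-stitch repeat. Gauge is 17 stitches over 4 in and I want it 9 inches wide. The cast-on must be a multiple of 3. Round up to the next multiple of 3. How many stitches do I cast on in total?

39 stitches.

17 / 4 = 4.25 sts per inch.
9 × 4.25 = 38.25 sts.
Next multiple of 3: 39.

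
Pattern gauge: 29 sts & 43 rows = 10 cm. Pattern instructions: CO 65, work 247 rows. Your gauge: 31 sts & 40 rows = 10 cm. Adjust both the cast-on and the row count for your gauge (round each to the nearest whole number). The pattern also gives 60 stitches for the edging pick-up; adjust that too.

Stitches: 65 × 31/29 = 69.48 → 69.
Rows: 247 × 40/43 = 229.77 → 230.
edging pick-up: 60 × 31/29 = 64.14 → 64.

Cast on 69 stitches; work 230 rows; edging pick-up 64 stitches.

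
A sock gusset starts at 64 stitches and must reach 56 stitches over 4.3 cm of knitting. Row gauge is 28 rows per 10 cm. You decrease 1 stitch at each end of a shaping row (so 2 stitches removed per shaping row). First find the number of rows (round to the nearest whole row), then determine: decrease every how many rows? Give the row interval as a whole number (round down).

Rows = 4.3 × 2.8 = 12.0 → 12 rows.
Stitches to remove: 8 → 4 shaping rows (at 2 st each).
12 / 4 = 3.00 → every 3 rows.

Decrease every 3rd row.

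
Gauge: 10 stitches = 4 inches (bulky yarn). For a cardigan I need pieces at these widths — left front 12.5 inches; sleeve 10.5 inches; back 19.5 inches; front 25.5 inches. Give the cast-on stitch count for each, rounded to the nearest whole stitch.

left front 31; sleeve 26; back 49; front 64.

Rate = 10/4 = 2.5 sts per in.
left front: 12.5 × 2.5 = 31.25 → 31.
sleeve: 10.5 × 2.5 = 26.25 → 26.
back: 19.5 × 2.5 = 48.75 → 49.
front: 25.5 × 2.5 = 63.75 → 64.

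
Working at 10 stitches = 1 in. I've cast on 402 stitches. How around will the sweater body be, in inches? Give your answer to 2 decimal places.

40.20 inches.

10 stitches / 1 inch = 10 stitches per inch.
402 / 10 = 40.200 inches.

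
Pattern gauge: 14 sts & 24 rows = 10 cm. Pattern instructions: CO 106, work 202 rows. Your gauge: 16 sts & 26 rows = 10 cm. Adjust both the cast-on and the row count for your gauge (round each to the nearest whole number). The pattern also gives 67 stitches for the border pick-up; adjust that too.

Cast on 121 stitches; work 219 rows; border pick-up 77 stitches.

Stitches: 106 × 16/14 = 121.14 → 121.
Rows: 202 × 26/24 = 218.83 → 219.
border pick-up: 67 × 16/14 = 76.57 → 77.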